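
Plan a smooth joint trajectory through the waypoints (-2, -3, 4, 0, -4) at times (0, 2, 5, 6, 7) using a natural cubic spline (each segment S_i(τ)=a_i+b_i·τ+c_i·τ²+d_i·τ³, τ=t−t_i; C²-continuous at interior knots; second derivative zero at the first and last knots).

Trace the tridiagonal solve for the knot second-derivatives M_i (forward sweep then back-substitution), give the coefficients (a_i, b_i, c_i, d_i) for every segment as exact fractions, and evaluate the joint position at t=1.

Δ: Δ0=-1/2, Δ1=7/3, Δ2=-4, Δ3=-4
row 1: diag=10, rhs=17; c'=3/10, d'=17/10
row 2: denom=8−3·3/10=71/10; d'=(-38−3·17/10)/(71/10)=-431/71
row 3: denom=4−1·10/71=274/71; d'=(0−1·-431/71)/(274/71)=431/274
back: M3=431/274
back: M2=-431/71−10/71·431/274=-862/137
back: M1=17/10−3/10·-862/137=983/274
M: M0=0, M1=983/274, M2=-862/137, M3=431/274, M4=0
seg 0: a=-2, c=M0/2=0, d=(M1−M0)/(6·2)=983/3288, b=Δ0−h0·(2M0+M1)/6=-697/411
seg 1: a=-3, c=M1/2=983/548, d=(M2−M1)/(6·3)=-2707/4932, b=Δ1−h1·(2M1+M2)/6=1555/822
seg 2: a=4, c=M2/2=-431/137, d=(M3−M2)/(6·1)=2155/1644, b=Δ2−h2·(2M2+M3)/6=-3559/1644
seg 3: a=0, c=M3/2=431/548, d=(M4−M3)/(6·1)=-431/1644, b=Δ3−h3·(2M3+M4)/6=-3719/822
t_q=1 → seg 0, τ=1; S=-2+-697/411·τ+0·τ²+983/3288·τ³=-3723/1096

  seg 0: a=-2 b=-697/411 c=0 d=983/3288
  seg 1: a=-3 b=1555/822 c=983/548 d=-2707/4932
  seg 2: a=4 b=-3559/1644 c=-431/137 d=2155/1644
  seg 3: a=0 b=-3719/822 c=431/548 d=-431/1644
S(1) = -3723/1096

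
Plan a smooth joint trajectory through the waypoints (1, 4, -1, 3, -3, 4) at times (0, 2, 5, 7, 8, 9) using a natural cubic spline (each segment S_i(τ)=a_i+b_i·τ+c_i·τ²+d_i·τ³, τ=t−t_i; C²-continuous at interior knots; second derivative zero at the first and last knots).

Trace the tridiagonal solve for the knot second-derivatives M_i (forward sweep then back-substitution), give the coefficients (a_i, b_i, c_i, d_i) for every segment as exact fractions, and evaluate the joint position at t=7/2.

Δ: Δ0=3/2, Δ1=-5/3, Δ2=2, Δ3=-6, Δ4=7
row 1: diag=10, rhs=-19; c'=3/10, d'=-19/10
row 2: denom=10−3·3/10=91/10; d'=(22−3·-19/10)/(91/10)=277/91
row 3: denom=6−2·20/91=506/91; d'=(-48−2·277/91)/(506/91)=-107/11
row 4: denom=4−1·91/506=1933/506; d'=(78−1·-107/11)/(1933/506)=44390/1933
back: M4=44390/1933
back: M3=-107/11−91/506·44390/1933=-26786/1933
back: M2=277/91−20/91·-26786/1933=11771/1933
back: M1=-19/10−3/10·11771/1933=-7204/1933
M: M0=0, M1=-7204/1933, M2=11771/1933, M3=-26786/1933, M4=44390/1933, M5=0
seg 0: a=1, c=M0/2=0, d=(M1−M0)/(6·2)=-1801/5799, b=Δ0−h0·(2M0+M1)/6=31805/11598
seg 1: a=4, c=M1/2=-3602/1933, d=(M2−M1)/(6·3)=6325/11598, b=Δ1−h1·(2M1+M2)/6=-11419/11598
seg 2: a=-1, c=M2/2=11771/3866, d=(M3−M2)/(6·2)=-38557/23196, b=Δ2−h2·(2M2+M3)/6=14842/5799
seg 3: a=3, c=M3/2=-13393/1933, d=(M4−M3)/(6·1)=35588/5799, b=Δ3−h3·(2M3+M4)/6=-30203/5799
seg 4: a=-3, c=M4/2=22195/1933, d=(M5−M4)/(6·1)=-22195/5799, b=Δ4−h4·(2M4+M5)/6=-3797/5799
t_q=7/2 → seg 1, τ=3/2; S=4+-11419/11598·τ+-3602/1933·τ²+6325/11598·τ³=5289/30928

  seg 0: a=1 b=31805/11598 c=0 d=-1801/5799
  seg 1: a=4 b=-11419/11598 c=-3602/1933 d=6325/11598
  seg 2: a=-1 b=14842/5799 c=11771/3866 d=-38557/23196
  seg 3: a=3 b=-30203/5799 c=-13393/1933 d=35588/5799
  seg 4: a=-3 b=-3797/5799 c=22195/1933 d=-22195/5799
S(7/2) = 5289/30928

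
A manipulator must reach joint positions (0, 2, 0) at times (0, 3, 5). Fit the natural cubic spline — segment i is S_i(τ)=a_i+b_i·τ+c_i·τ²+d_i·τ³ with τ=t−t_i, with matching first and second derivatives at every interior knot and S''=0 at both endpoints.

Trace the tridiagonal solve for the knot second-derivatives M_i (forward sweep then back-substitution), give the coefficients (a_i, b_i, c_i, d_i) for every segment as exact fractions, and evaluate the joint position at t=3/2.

  seg 0: a=0 b=7/6 c=0 d=-1/18
  seg 1: a=2 b=-1/3 c=-1/2 d=1/12
S(3/2) = 25/16

Δ: Δ0=2/3, Δ1=-1
row 1: diag=10, rhs=-10; c'=1/5, d'=-1
back: M1=-1
M: M0=0, M1=-1, M2=0
seg 0: a=0, c=M0/2=0, d=(M1−M0)/(6·3)=-1/18, b=Δ0−h0·(2M0+M1)/6=7/6
seg 1: a=2, c=M1/2=-1/2, d=(M2−M1)/(6·2)=1/12, b=Δ1−h1·(2M1+M2)/6=-1/3
t_q=3/2 → seg 0, τ=3/2; S=0+7/6·τ+0·τ²+-1/18·τ³=25/16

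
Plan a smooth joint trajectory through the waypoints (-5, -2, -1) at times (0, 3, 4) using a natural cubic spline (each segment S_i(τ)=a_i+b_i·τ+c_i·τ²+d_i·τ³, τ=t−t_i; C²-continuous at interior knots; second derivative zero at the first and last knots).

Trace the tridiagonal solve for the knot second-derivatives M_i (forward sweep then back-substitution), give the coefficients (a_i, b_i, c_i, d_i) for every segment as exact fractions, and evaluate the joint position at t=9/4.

  seg 0: a=-5 b=1 c=0 d=0
  seg 1: a=-2 b=1 c=0 d=0
S(9/4) = -11/4

Δ: Δ0=1, Δ1=1
row 1: diag=8, rhs=0; c'=1/8, d'=0
back: M1=0
M: M0=0, M1=0, M2=0
seg 0: a=-5, c=M0/2=0, d=(M1−M0)/(6·3)=0, b=Δ0−h0·(2M0+M1)/6=1
seg 1: a=-2, c=M1/2=0, d=(M2−M1)/(6·1)=0, b=Δ1−h1·(2M1+M2)/6=1
t_q=9/4 → seg 0, τ=9/4; S=-5+1·τ+0·τ²+0·τ³=-11/4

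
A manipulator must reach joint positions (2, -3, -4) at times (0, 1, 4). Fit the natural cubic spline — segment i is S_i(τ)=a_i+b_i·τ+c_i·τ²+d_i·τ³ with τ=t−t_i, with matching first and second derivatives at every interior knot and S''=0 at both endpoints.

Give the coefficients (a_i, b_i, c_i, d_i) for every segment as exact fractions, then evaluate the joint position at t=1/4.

  seg 0: a=2 b=-67/12 c=0 d=7/12
  seg 1: a=-3 b=-23/6 c=7/4 d=-7/36
S(1/4) = 157/256

Δ: Δ0=-5, Δ1=-1/3
row 1: diag=8, rhs=28; c'=3/8, d'=7/2
back: M1=7/2
M: M0=0, M1=7/2, M2=0
seg 0: a=2, c=M0/2=0, d=(M1−M0)/(6·1)=7/12, b=Δ0−h0·(2M0+M1)/6=-67/12
seg 1: a=-3, c=M1/2=7/4, d=(M2−M1)/(6·3)=-7/36, b=Δ1−h1·(2M1+M2)/6=-23/6
t_q=1/4 → seg 0, τ=1/4; S=2+-67/12·τ+0·τ²+7/12·τ³=157/256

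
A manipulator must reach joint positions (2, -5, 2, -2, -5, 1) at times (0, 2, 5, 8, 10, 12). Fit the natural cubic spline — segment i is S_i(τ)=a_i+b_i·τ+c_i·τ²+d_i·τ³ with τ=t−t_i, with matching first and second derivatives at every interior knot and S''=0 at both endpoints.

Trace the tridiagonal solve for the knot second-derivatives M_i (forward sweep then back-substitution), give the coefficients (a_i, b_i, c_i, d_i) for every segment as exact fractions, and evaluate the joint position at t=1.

Δ: Δ0=-7/2, Δ1=7/3, Δ2=-4/3, Δ3=-3/2, Δ4=3
row 1: diag=10, rhs=35; c'=3/10, d'=7/2
row 2: denom=12−3·3/10=111/10; d'=(-22−3·7/2)/(111/10)=-325/111
row 3: denom=10−3·10/37=340/37; d'=(-1−3·-325/111)/(340/37)=72/85
row 4: denom=8−2·37/170=643/85; d'=(27−2·72/85)/(643/85)=2151/643
back: M4=2151/643
back: M3=72/85−37/170·2151/643=153/1286
back: M2=-325/111−10/37·153/1286=-5710/1929
back: M1=7/2−3/10·-5710/1929=5643/1286
M: M0=0, M1=5643/1286, M2=-5710/1929, M3=153/1286, M4=2151/643, M5=0
seg 0: a=2, c=M0/2=0, d=(M1−M0)/(6·2)=1881/5144, b=Δ0−h0·(2M0+M1)/6=-3191/643
seg 1: a=-5, c=M1/2=5643/2572, d=(M2−M1)/(6·3)=-28349/69444, b=Δ1−h1·(2M1+M2)/6=-739/1286
seg 2: a=2, c=M2/2=-2855/1929, d=(M3−M2)/(6·3)=11879/69444, b=Δ2−h2·(2M2+M3)/6=4031/2572
seg 3: a=-2, c=M3/2=153/2572, d=(M4−M3)/(6·2)=1383/5144, b=Δ3−h3·(2M3+M4)/6=-3465/1286
seg 4: a=-5, c=M4/2=2151/1286, d=(M5−M4)/(6·2)=-717/2572, b=Δ4−h4·(2M4+M5)/6=495/643
t_q=1 → seg 0, τ=1; S=2+-3191/643·τ+0·τ²+1881/5144·τ³=-13359/5144

  seg 0: a=2 b=-3191/643 c=0 d=1881/5144
  seg 1: a=-5 b=-739/1286 c=5643/2572 d=-28349/69444
  seg 2: a=2 b=4031/2572 c=-2855/1929 d=11879/69444
  seg 3: a=-2 b=-3465/1286 c=153/2572 d=1383/5144
  seg 4: a=-5 b=495/643 c=2151/1286 d=-717/2572
S(1) = -13359/5144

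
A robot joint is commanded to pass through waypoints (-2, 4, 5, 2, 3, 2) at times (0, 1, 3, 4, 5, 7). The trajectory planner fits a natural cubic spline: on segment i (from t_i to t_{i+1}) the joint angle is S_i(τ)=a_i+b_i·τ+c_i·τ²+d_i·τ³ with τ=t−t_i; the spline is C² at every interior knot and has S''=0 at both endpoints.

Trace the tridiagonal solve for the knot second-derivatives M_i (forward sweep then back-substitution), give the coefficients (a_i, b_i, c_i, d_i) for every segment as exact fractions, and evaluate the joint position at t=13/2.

Δ: Δ0=6, Δ1=1/2, Δ2=-3, Δ3=1, Δ4=-1/2
row 1: diag=6, rhs=-33; c'=1/3, d'=-11/2
row 2: denom=6−2·1/3=16/3; d'=(-21−2·-11/2)/(16/3)=-15/8
row 3: denom=4−1·3/16=61/16; d'=(24−1·-15/8)/(61/16)=414/61
row 4: denom=6−1·16/61=350/61; d'=(-9−1·414/61)/(350/61)=-963/350
back: M4=-963/350
back: M3=414/61−16/61·-963/350=1314/175
back: M2=-15/8−3/16·1314/175=-1149/350
back: M1=-11/2−1/3·-1149/350=-771/175
M: M0=0, M1=-771/175, M2=-1149/350, M3=1314/175, M4=-963/350, M5=0
seg 0: a=-2, c=M0/2=0, d=(M1−M0)/(6·1)=-257/350, b=Δ0−h0·(2M0+M1)/6=2357/350
seg 1: a=4, c=M1/2=-771/350, d=(M2−M1)/(6·2)=131/1400, b=Δ1−h1·(2M1+M2)/6=793/175
seg 2: a=5, c=M2/2=-1149/700, d=(M3−M2)/(6·1)=1259/700, b=Δ2−h2·(2M2+M3)/6=-221/70
seg 3: a=2, c=M3/2=657/175, d=(M4−M3)/(6·1)=-171/100, b=Δ3−h3·(2M3+M4)/6=-731/700
seg 4: a=3, c=M4/2=-963/700, d=(M5−M4)/(6·2)=321/1400, b=Δ4−h4·(2M4+M5)/6=467/350
t_q=13/2 → seg 4, τ=3/2; S=3+467/350·τ+-963/700·τ²+321/1400·τ³=6003/2240

  seg 0: a=-2 b=2357/350 c=0 d=-257/350
  seg 1: a=4 b=793/175 c=-771/350 d=131/1400
  seg 2: a=5 b=-221/70 c=-1149/700 d=1259/700
  seg 3: a=2 b=-731/700 c=657/175 d=-171/100
  seg 4: a=3 b=467/350 c=-963/700 d=321/1400
S(13/2) = 6003/2240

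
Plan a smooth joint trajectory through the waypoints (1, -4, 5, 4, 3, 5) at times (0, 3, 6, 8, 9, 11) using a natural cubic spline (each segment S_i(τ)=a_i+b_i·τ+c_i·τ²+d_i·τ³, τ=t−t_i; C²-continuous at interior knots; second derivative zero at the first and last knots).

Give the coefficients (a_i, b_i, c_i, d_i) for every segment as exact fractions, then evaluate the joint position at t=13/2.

  seg 0: a=1 b=-23143/7194 c=0 d=11153/64746
  seg 1: a=-4 b=5158/3597 c=11153/7194 d=-22193/64746
  seg 2: a=5 b=10655/7194 c=-1840/1199 d=1957/7194
  seg 3: a=4 b=-911/654 c=117/1199 d=2125/7194
  seg 4: a=3 b=-1121/3597 c=2359/2398 d=-2359/14388
S(13/2) = 103419/19184

Δ: Δ0=-5/3, Δ1=3, Δ2=-1/2, Δ3=-1, Δ4=1
row 1: diag=12, rhs=28; c'=1/4, d'=7/3
row 2: denom=10−3·1/4=37/4; d'=(-21−3·7/3)/(37/4)=-112/37
row 3: denom=6−2·8/37=206/37; d'=(-3−2·-112/37)/(206/37)=113/206
row 4: denom=6−1·37/206=1199/206; d'=(12−1·113/206)/(1199/206)=2359/1199
back: M4=2359/1199
back: M3=113/206−37/206·2359/1199=234/1199
back: M2=-112/37−8/37·234/1199=-3680/1199
back: M1=7/3−1/4·-3680/1199=11153/3597
M: M0=0, M1=11153/3597, M2=-3680/1199, M3=234/1199, M4=2359/1199, M5=0
seg 0: a=1, c=M0/2=0, d=(M1−M0)/(6·3)=11153/64746, b=Δ0−h0·(2M0+M1)/6=-23143/7194
seg 1: a=-4, c=M1/2=11153/7194, d=(M2−M1)/(6·3)=-22193/64746, b=Δ1−h1·(2M1+M2)/6=5158/3597
seg 2: a=5, c=M2/2=-1840/1199, d=(M3−M2)/(6·2)=1957/7194, b=Δ2−h2·(2M2+M3)/6=10655/7194
seg 3: a=4, c=M3/2=117/1199, d=(M4−M3)/(6·1)=2125/7194, b=Δ3−h3·(2M3+M4)/6=-911/654
seg 4: a=3, c=M4/2=2359/2398, d=(M5−M4)/(6·2)=-2359/14388, b=Δ4−h4·(2M4+M5)/6=-1121/3597
t_q=13/2 → seg 2, τ=1/2; S=5+10655/7194·τ+-1840/1199·τ²+1957/7194·τ³=103419/19184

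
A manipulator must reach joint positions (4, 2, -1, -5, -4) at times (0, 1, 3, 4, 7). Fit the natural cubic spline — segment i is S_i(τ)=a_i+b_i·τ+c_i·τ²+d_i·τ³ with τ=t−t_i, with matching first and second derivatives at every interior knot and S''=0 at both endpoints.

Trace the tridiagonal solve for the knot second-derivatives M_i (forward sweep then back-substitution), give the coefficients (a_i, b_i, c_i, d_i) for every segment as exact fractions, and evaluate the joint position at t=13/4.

Δ: Δ0=-2, Δ1=-3/2, Δ2=-4, Δ3=1/3
row 1: diag=6, rhs=3; c'=1/3, d'=1/2
row 2: denom=6−2·1/3=16/3; d'=(-15−2·1/2)/(16/3)=-3
row 3: denom=8−1·3/16=125/16; d'=(26−1·-3)/(125/16)=464/125
back: M3=464/125
back: M2=-3−3/16·464/125=-462/125
back: M1=1/2−1/3·-462/125=433/250
M: M0=0, M1=433/250, M2=-462/125, M3=464/125, M4=0
seg 0: a=4, c=M0/2=0, d=(M1−M0)/(6·1)=433/1500, b=Δ0−h0·(2M0+M1)/6=-3433/1500
seg 1: a=2, c=M1/2=433/500, d=(M2−M1)/(6·2)=-1357/3000, b=Δ1−h1·(2M1+M2)/6=-1067/750
seg 2: a=-1, c=M2/2=-231/125, d=(M3−M2)/(6·1)=463/375, b=Δ2−h2·(2M2+M3)/6=-254/75
seg 3: a=-5, c=M3/2=232/125, d=(M4−M3)/(6·3)=-232/1125, b=Δ3−h3·(2M3+M4)/6=-1267/375
t_q=13/4 → seg 2, τ=1/4; S=-1+-254/75·τ+-231/125·τ²+463/375·τ³=-15543/8000

  seg 0: a=4 b=-3433/1500 c=0 d=433/1500
  seg 1: a=2 b=-1067/750 c=433/500 d=-1357/3000
  seg 2: a=-1 b=-254/75 c=-231/125 d=463/375
  seg 3: a=-5 b=-1267/375 c=232/125 d=-232/1125
S(13/4) = -15543/8000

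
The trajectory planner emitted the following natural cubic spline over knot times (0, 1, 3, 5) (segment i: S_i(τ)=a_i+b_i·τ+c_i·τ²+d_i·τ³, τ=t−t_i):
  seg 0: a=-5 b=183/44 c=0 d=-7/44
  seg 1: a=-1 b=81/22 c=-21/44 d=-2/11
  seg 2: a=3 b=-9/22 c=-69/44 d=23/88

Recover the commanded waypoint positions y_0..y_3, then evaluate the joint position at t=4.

y_0=-5 y_1=-1 y_2=3 y_3=-2
S(4) = 113/88

y_0 = S_0(0) = a_0 = -5
y_1 = S_1(0) = a_1 = -1
y_2 = S_2(0) = a_2 = 3
y_3 = S_2(2) = -2
t_q=4 is in segment 2 (τ=1); S_2(τ)=113/88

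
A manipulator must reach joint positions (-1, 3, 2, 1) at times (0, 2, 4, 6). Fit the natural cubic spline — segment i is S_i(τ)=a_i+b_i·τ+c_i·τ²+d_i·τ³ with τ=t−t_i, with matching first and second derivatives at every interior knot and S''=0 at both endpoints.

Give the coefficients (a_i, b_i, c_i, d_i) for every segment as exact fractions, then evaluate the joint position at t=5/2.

  seg 0: a=-1 b=8/3 c=0 d=-1/6
  seg 1: a=3 b=2/3 c=-1 d=5/24
  seg 2: a=2 b=-5/6 c=1/4 d=-1/24
S(5/2) = 199/64

Δ: Δ0=2, Δ1=-1/2, Δ2=-1/2
row 1: diag=8, rhs=-15; c'=1/4, d'=-15/8
row 2: denom=8−2·1/4=15/2; d'=(0−2·-15/8)/(15/2)=1/2
back: M2=1/2
back: M1=-15/8−1/4·1/2=-2
M: M0=0, M1=-2, M2=1/2, M3=0
seg 0: a=-1, c=M0/2=0, d=(M1−M0)/(6·2)=-1/6, b=Δ0−h0·(2M0+M1)/6=8/3
seg 1: a=3, c=M1/2=-1, d=(M2−M1)/(6·2)=5/24, b=Δ1−h1·(2M1+M2)/6=2/3
seg 2: a=2, c=M2/2=1/4, d=(M3−M2)/(6·2)=-1/24, b=Δ2−h2·(2M2+M3)/6=-5/6
t_q=5/2 → seg 1, τ=1/2; S=3+2/3·τ+-1·τ²+5/24·τ³=199/64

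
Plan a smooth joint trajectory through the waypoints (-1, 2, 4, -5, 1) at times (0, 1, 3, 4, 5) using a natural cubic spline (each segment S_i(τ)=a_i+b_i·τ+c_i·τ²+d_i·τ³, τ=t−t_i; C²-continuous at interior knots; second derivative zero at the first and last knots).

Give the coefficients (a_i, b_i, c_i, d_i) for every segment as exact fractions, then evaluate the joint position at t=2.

  seg 0: a=-1 b=151/61 c=0 d=32/61
  seg 1: a=2 b=247/61 c=96/61 d=-189/122
  seg 2: a=4 b=-503/61 c=-471/61 d=425/61
  seg 3: a=-5 b=-170/61 c=804/61 d=-268/61
S(2) = 741/122

Δ: Δ0=3, Δ1=1, Δ2=-9, Δ3=6
row 1: diag=6, rhs=-12; c'=1/3, d'=-2
row 2: denom=6−2·1/3=16/3; d'=(-60−2·-2)/(16/3)=-21/2
row 3: denom=4−1·3/16=61/16; d'=(90−1·-21/2)/(61/16)=1608/61
back: M3=1608/61
back: M2=-21/2−3/16·1608/61=-942/61
back: M1=-2−1/3·-942/61=192/61
M: M0=0, M1=192/61, M2=-942/61, M3=1608/61, M4=0
seg 0: a=-1, c=M0/2=0, d=(M1−M0)/(6·1)=32/61, b=Δ0−h0·(2M0+M1)/6=151/61
seg 1: a=2, c=M1/2=96/61, d=(M2−M1)/(6·2)=-189/122, b=Δ1−h1·(2M1+M2)/6=247/61
seg 2: a=4, c=M2/2=-471/61, d=(M3−M2)/(6·1)=425/61, b=Δ2−h2·(2M2+M3)/6=-503/61
seg 3: a=-5, c=M3/2=804/61, d=(M4−M3)/(6·1)=-268/61, b=Δ3−h3·(2M3+M4)/6=-170/61
t_q=2 → seg 1, τ=1; S=2+247/61·τ+96/61·τ²+-189/122·τ³=741/122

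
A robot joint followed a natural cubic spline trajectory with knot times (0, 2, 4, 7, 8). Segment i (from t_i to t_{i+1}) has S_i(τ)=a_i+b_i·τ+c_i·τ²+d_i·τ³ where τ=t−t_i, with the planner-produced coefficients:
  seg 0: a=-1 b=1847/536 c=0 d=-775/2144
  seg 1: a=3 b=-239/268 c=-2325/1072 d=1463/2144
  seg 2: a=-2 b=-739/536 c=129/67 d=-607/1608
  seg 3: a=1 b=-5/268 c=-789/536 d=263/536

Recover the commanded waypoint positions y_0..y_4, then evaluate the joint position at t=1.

y_0=-1 y_1=3 y_2=-2 y_3=1 y_4=0
S(1) = 4469/2144

y_0 = S_0(0) = a_0 = -1
y_1 = S_1(0) = a_1 = 3
y_2 = S_2(0) = a_2 = -2
y_3 = S_3(0) = a_3 = 1
y_4 = S_3(1) = 0
t_q=1 is in segment 0 (τ=1); S_0(τ)=4469/2144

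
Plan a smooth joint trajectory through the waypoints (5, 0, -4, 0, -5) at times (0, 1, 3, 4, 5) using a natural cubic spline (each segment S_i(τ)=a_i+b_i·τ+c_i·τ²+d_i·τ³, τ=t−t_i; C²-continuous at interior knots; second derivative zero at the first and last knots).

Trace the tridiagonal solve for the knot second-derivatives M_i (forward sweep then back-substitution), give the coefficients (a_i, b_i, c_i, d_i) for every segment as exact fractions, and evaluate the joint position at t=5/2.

  seg 0: a=5 b=-613/122 c=0 d=3/122
  seg 1: a=0 b=-302/61 c=9/122 d=171/244
  seg 2: a=-4 b=229/61 c=261/61 d=-246/61
  seg 3: a=0 b=13/61 c=-477/61 d=159/61
S(5/2) = -9555/1952

Δ: Δ0=-5, Δ1=-2, Δ2=4, Δ3=-5
row 1: diag=6, rhs=18; c'=1/3, d'=3
row 2: denom=6−2·1/3=16/3; d'=(36−2·3)/(16/3)=45/8
row 3: denom=4−1·3/16=61/16; d'=(-54−1·45/8)/(61/16)=-954/61
back: M3=-954/61
back: M2=45/8−3/16·-954/61=522/61
back: M1=3−1/3·522/61=9/61
M: M0=0, M1=9/61, M2=522/61, M3=-954/61, M4=0
seg 0: a=5, c=M0/2=0, d=(M1−M0)/(6·1)=3/122, b=Δ0−h0·(2M0+M1)/6=-613/122
seg 1: a=0, c=M1/2=9/122, d=(M2−M1)/(6·2)=171/244, b=Δ1−h1·(2M1+M2)/6=-302/61
seg 2: a=-4, c=M2/2=261/61, d=(M3−M2)/(6·1)=-246/61, b=Δ2−h2·(2M2+M3)/6=229/61
seg 3: a=0, c=M3/2=-477/61, d=(M4−M3)/(6·1)=159/61, b=Δ3−h3·(2M3+M4)/6=13/61
t_q=5/2 → seg 1, τ=3/2; S=0+-302/61·τ+9/122·τ²+171/244·τ³=-9555/1952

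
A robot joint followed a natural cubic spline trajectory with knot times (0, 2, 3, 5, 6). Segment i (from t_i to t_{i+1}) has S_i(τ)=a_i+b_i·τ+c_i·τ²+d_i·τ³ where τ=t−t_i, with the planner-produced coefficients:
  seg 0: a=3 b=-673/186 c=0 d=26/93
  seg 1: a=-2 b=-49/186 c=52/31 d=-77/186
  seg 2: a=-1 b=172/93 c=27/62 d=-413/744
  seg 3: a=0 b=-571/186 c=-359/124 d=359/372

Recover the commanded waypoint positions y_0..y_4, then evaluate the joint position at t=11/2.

y_0 = S_0(0) = a_0 = 3
y_1 = S_1(0) = a_1 = -2
y_2 = S_2(0) = a_2 = -1
y_3 = S_3(0) = a_3 = 0
y_4 = S_3(1) = -5
t_q=11/2 is in segment 3 (τ=1/2); S_3(τ)=-2121/992

y_0=3 y_1=-2 y_2=-1 y_3=0 y_4=-5
S(11/2) = -2121/992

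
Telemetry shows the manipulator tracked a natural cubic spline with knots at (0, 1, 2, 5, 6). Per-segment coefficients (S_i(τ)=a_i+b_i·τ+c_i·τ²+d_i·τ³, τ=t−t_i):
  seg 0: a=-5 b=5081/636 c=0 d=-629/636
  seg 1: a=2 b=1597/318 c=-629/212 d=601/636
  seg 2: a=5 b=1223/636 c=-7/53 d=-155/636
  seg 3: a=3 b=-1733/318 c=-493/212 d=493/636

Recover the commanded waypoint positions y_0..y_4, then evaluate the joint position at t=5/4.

y_0=-5 y_1=2 y_2=5 y_3=3 y_4=-4
S(5/4) = 41855/13568

y_0 = S_0(0) = a_0 = -5
y_1 = S_1(0) = a_1 = 2
y_2 = S_2(0) = a_2 = 5
y_3 = S_3(0) = a_3 = 3
y_4 = S_3(1) = -4
t_q=5/4 is in segment 1 (τ=1/4); S_1(τ)=41855/13568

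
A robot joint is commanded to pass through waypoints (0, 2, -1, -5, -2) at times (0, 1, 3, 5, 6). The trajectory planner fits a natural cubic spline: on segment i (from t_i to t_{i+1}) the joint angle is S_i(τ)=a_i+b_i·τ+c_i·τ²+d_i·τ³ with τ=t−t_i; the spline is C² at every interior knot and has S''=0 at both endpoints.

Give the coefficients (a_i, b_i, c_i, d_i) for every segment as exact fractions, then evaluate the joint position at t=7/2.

  seg 0: a=0 b=38/15 c=0 d=-8/15
  seg 1: a=2 b=14/15 c=-8/5 d=23/120
  seg 2: a=-1 b=-19/6 c=-9/20 d=31/60
  seg 3: a=-5 b=37/30 c=53/20 d=-53/60
S(7/2) = -421/160

Δ: Δ0=2, Δ1=-3/2, Δ2=-2, Δ3=3
row 1: diag=6, rhs=-21; c'=1/3, d'=-7/2
row 2: denom=8−2·1/3=22/3; d'=(-3−2·-7/2)/(22/3)=6/11
row 3: denom=6−2·3/11=60/11; d'=(30−2·6/11)/(60/11)=53/10
back: M3=53/10
back: M2=6/11−3/11·53/10=-9/10
back: M1=-7/2−1/3·-9/10=-16/5
M: M0=0, M1=-16/5, M2=-9/10, M3=53/10, M4=0
seg 0: a=0, c=M0/2=0, d=(M1−M0)/(6·1)=-8/15, b=Δ0−h0·(2M0+M1)/6=38/15
seg 1: a=2, c=M1/2=-8/5, d=(M2−M1)/(6·2)=23/120, b=Δ1−h1·(2M1+M2)/6=14/15
seg 2: a=-1, c=M2/2=-9/20, d=(M3−M2)/(6·2)=31/60, b=Δ2−h2·(2M2+M3)/6=-19/6
seg 3: a=-5, c=M3/2=53/20, d=(M4−M3)/(6·1)=-53/60, b=Δ3−h3·(2M3+M4)/6=37/30
t_q=7/2 → seg 2, τ=1/2; S=-1+-19/6·τ+-9/20·τ²+31/60·τ³=-421/160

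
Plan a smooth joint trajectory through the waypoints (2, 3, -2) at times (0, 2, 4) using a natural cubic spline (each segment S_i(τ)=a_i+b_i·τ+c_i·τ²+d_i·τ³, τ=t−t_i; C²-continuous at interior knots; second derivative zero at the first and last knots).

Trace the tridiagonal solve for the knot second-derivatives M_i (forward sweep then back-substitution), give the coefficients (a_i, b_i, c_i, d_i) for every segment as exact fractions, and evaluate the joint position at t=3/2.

  seg 0: a=2 b=5/4 c=0 d=-3/16
  seg 1: a=3 b=-1 c=-9/8 d=3/16
S(3/2) = 415/128

Δ: Δ0=1/2, Δ1=-5/2
row 1: diag=8, rhs=-18; c'=1/4, d'=-9/4
back: M1=-9/4
M: M0=0, M1=-9/4, M2=0
seg 0: a=2, c=M0/2=0, d=(M1−M0)/(6·2)=-3/16, b=Δ0−h0·(2M0+M1)/6=5/4
seg 1: a=3, c=M1/2=-9/8, d=(M2−M1)/(6·2)=3/16, b=Δ1−h1·(2M1+M2)/6=-1
t_q=3/2 → seg 0, τ=3/2; S=2+5/4·τ+0·τ²+-3/16·τ³=415/128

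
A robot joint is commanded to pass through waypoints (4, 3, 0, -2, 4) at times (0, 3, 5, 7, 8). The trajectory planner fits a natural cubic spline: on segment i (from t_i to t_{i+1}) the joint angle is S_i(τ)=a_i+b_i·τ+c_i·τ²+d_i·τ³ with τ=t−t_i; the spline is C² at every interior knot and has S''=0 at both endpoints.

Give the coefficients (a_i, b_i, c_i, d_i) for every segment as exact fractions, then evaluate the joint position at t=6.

  seg 0: a=4 b=-19/156 c=0 d=-11/468
  seg 1: a=3 b=-59/78 c=-11/52 d=-25/312
  seg 2: a=0 b=-100/39 c=-9/13 d=115/156
  seg 3: a=-2 b=137/39 c=97/26 d=-97/78
S(6) = -131/52

Δ: Δ0=-1/3, Δ1=-3/2, Δ2=-1, Δ3=6
row 1: diag=10, rhs=-7; c'=1/5, d'=-7/10
row 2: denom=8−2·1/5=38/5; d'=(3−2·-7/10)/(38/5)=11/19
row 3: denom=6−2·5/19=104/19; d'=(42−2·11/19)/(104/19)=97/13
back: M3=97/13
back: M2=11/19−5/19·97/13=-18/13
back: M1=-7/10−1/5·-18/13=-11/26
M: M0=0, M1=-11/26, M2=-18/13, M3=97/13, M4=0
seg 0: a=4, c=M0/2=0, d=(M1−M0)/(6·3)=-11/468, b=Δ0−h0·(2M0+M1)/6=-19/156
seg 1: a=3, c=M1/2=-11/52, d=(M2−M1)/(6·2)=-25/312, b=Δ1−h1·(2M1+M2)/6=-59/78
seg 2: a=0, c=M2/2=-9/13, d=(M3−M2)/(6·2)=115/156, b=Δ2−h2·(2M2+M3)/6=-100/39
seg 3: a=-2, c=M3/2=97/26, d=(M4−M3)/(6·1)=-97/78, b=Δ3−h3·(2M3+M4)/6=137/39
t_q=6 → seg 2, τ=1; S=0+-100/39·τ+-9/13·τ²+115/156·τ³=-131/52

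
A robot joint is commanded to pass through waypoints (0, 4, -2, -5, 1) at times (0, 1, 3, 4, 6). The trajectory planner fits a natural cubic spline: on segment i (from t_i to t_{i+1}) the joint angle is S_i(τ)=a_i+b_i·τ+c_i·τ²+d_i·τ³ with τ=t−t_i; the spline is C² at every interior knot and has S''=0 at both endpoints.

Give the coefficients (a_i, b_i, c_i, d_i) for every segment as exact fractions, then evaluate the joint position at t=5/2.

  seg 0: a=0 b=977/186 c=0 d=-233/186
  seg 1: a=4 b=139/93 c=-233/62 d=281/372
  seg 2: a=-2 b=-416/93 c=24/31 d=65/93
  seg 3: a=-5 b=-77/93 c=89/31 d=-89/186
S(5/2) = 333/992

Δ: Δ0=4, Δ1=-3, Δ2=-3, Δ3=3
row 1: diag=6, rhs=-42; c'=1/3, d'=-7
row 2: denom=6−2·1/3=16/3; d'=(0−2·-7)/(16/3)=21/8
row 3: denom=6−1·3/16=93/16; d'=(36−1·21/8)/(93/16)=178/31
back: M3=178/31
back: M2=21/8−3/16·178/31=48/31
back: M1=-7−1/3·48/31=-233/31
M: M0=0, M1=-233/31, M2=48/31, M3=178/31, M4=0
seg 0: a=0, c=M0/2=0, d=(M1−M0)/(6·1)=-233/186, b=Δ0−h0·(2M0+M1)/6=977/186
seg 1: a=4, c=M1/2=-233/62, d=(M2−M1)/(6·2)=281/372, b=Δ1−h1·(2M1+M2)/6=139/93
seg 2: a=-2, c=M2/2=24/31, d=(M3−M2)/(6·1)=65/93, b=Δ2−h2·(2M2+M3)/6=-416/93
seg 3: a=-5, c=M3/2=89/31, d=(M4−M3)/(6·2)=-89/186, b=Δ3−h3·(2M3+M4)/6=-77/93
t_q=5/2 → seg 1, τ=3/2; S=4+139/93·τ+-233/62·τ²+281/372·τ³=333/992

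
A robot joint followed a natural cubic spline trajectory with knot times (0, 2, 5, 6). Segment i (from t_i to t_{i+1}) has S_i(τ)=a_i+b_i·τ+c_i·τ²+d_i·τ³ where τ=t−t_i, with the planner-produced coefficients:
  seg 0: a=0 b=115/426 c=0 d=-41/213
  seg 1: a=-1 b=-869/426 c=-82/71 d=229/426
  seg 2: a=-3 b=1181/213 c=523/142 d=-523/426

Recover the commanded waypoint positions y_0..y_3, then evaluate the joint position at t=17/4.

y_0=0 y_1=-1 y_2=-3 y_3=5
S(17/4) = -48289/9088

y_0 = S_0(0) = a_0 = 0
y_1 = S_1(0) = a_1 = -1
y_2 = S_2(0) = a_2 = -3
y_3 = S_2(1) = 5
t_q=17/4 is in segment 1 (τ=9/4); S_1(τ)=-48289/9088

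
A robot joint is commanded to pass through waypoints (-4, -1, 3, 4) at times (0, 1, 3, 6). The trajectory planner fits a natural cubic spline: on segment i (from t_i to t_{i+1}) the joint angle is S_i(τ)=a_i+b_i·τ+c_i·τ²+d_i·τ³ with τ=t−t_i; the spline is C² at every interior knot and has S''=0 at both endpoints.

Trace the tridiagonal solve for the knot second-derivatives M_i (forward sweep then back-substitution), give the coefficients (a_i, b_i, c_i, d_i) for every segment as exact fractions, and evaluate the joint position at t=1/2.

  seg 0: a=-4 b=131/42 c=0 d=-5/42
  seg 1: a=-1 b=58/21 c=-5/14 d=-1/84
  seg 2: a=3 b=25/21 c=-3/7 d=1/21
S(1/2) = -275/112

Δ: Δ0=3, Δ1=2, Δ2=1/3
row 1: diag=6, rhs=-6; c'=1/3, d'=-1
row 2: denom=10−2·1/3=28/3; d'=(-10−2·-1)/(28/3)=-6/7
back: M2=-6/7
back: M1=-1−1/3·-6/7=-5/7
M: M0=0, M1=-5/7, M2=-6/7, M3=0
seg 0: a=-4, c=M0/2=0, d=(M1−M0)/(6·1)=-5/42, b=Δ0−h0·(2M0+M1)/6=131/42
seg 1: a=-1, c=M1/2=-5/14, d=(M2−M1)/(6·2)=-1/84, b=Δ1−h1·(2M1+M2)/6=58/21
seg 2: a=3, c=M2/2=-3/7, d=(M3−M2)/(6·3)=1/21, b=Δ2−h2·(2M2+M3)/6=25/21
t_q=1/2 → seg 0, τ=1/2; S=-4+131/42·τ+0·τ²+-5/42·τ³=-275/112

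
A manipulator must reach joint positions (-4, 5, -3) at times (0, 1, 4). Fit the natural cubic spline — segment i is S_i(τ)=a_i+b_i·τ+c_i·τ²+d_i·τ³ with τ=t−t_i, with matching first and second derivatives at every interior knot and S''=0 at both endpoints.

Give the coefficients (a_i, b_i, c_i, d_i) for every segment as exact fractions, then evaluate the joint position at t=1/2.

Δ: Δ0=9, Δ1=-8/3
row 1: diag=8, rhs=-70; c'=3/8, d'=-35/4
back: M1=-35/4
M: M0=0, M1=-35/4, M2=0
seg 0: a=-4, c=M0/2=0, d=(M1−M0)/(6·1)=-35/24, b=Δ0−h0·(2M0+M1)/6=251/24
seg 1: a=5, c=M1/2=-35/8, d=(M2−M1)/(6·3)=35/72, b=Δ1−h1·(2M1+M2)/6=73/12
t_q=1/2 → seg 0, τ=1/2; S=-4+251/24·τ+0·τ²+-35/24·τ³=67/64

  seg 0: a=-4 b=251/24 c=0 d=-35/24
  seg 1: a=5 b=73/12 c=-35/8 d=35/72
S(1/2) = 67/64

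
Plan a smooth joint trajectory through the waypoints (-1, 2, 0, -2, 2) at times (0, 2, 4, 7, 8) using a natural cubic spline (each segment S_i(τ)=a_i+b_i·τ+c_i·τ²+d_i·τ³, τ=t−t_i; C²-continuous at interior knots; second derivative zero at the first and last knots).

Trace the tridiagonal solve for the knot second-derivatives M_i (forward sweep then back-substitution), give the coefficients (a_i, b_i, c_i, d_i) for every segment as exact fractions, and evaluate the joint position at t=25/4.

  seg 0: a=-1 b=3341/1608 c=0 d=-929/6432
  seg 1: a=2 b=277/804 c=-929/1072 d=625/6432
  seg 2: a=0 b=-3145/1608 c=-19/67 d=1147/4824
  seg 3: a=-2 b=2221/804 c=995/536 d=-995/1608
S(25/4) = -107301/34304

Δ: Δ0=3/2, Δ1=-1, Δ2=-2/3, Δ3=4
row 1: diag=8, rhs=-15; c'=1/4, d'=-15/8
row 2: denom=10−2·1/4=19/2; d'=(2−2·-15/8)/(19/2)=23/38
row 3: denom=8−3·6/19=134/19; d'=(28−3·23/38)/(134/19)=995/268
back: M3=995/268
back: M2=23/38−6/19·995/268=-38/67
back: M1=-15/8−1/4·-38/67=-929/536
M: M0=0, M1=-929/536, M2=-38/67, M3=995/268, M4=0
seg 0: a=-1, c=M0/2=0, d=(M1−M0)/(6·2)=-929/6432, b=Δ0−h0·(2M0+M1)/6=3341/1608
seg 1: a=2, c=M1/2=-929/1072, d=(M2−M1)/(6·2)=625/6432, b=Δ1−h1·(2M1+M2)/6=277/804
seg 2: a=0, c=M2/2=-19/67, d=(M3−M2)/(6·3)=1147/4824, b=Δ2−h2·(2M2+M3)/6=-3145/1608
seg 3: a=-2, c=M3/2=995/536, d=(M4−M3)/(6·1)=-995/1608, b=Δ3−h3·(2M3+M4)/6=2221/804
t_q=25/4 → seg 2, τ=9/4; S=0+-3145/1608·τ+-19/67·τ²+1147/4824·τ³=-107301/34304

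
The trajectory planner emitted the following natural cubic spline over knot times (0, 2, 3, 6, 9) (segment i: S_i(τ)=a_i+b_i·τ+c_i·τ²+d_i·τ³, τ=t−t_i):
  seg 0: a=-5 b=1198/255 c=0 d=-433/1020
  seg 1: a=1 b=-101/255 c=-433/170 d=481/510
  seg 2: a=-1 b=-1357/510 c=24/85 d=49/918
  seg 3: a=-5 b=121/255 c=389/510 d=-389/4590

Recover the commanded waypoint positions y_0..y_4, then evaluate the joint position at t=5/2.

y_0 = S_0(0) = a_0 = -5
y_1 = S_1(0) = a_1 = 1
y_2 = S_2(0) = a_2 = -1
y_3 = S_3(0) = a_3 = -5
y_4 = S_3(3) = 1
t_q=5/2 is in segment 1 (τ=1/2); S_1(τ)=77/272

y_0=-5 y_1=1 y_2=-1 y_3=-5 y_4=1
S(5/2) = 77/272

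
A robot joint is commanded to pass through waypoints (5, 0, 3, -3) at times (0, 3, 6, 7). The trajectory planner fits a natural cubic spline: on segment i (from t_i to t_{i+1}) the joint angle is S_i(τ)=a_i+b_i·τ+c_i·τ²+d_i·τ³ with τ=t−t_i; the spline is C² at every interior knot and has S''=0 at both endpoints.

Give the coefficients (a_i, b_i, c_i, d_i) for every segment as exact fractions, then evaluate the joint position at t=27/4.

  seg 0: a=5 b=-272/87 c=0 d=127/783
  seg 1: a=0 b=109/87 c=127/87 d=-403/783
  seg 2: a=3 b=-338/87 c=-92/29 d=92/87
S(27/4) = -581/464

Δ: Δ0=-5/3, Δ1=1, Δ2=-6
row 1: diag=12, rhs=16; c'=1/4, d'=4/3
row 2: denom=8−3·1/4=29/4; d'=(-42−3·4/3)/(29/4)=-184/29
back: M2=-184/29
back: M1=4/3−1/4·-184/29=254/87
M: M0=0, M1=254/87, M2=-184/29, M3=0
seg 0: a=5, c=M0/2=0, d=(M1−M0)/(6·3)=127/783, b=Δ0−h0·(2M0+M1)/6=-272/87
seg 1: a=0, c=M1/2=127/87, d=(M2−M1)/(6·3)=-403/783, b=Δ1−h1·(2M1+M2)/6=109/87
seg 2: a=3, c=M2/2=-92/29, d=(M3−M2)/(6·1)=92/87, b=Δ2−h2·(2M2+M3)/6=-338/87
t_q=27/4 → seg 2, τ=3/4; S=3+-338/87·τ+-92/29·τ²+92/87·τ³=-581/464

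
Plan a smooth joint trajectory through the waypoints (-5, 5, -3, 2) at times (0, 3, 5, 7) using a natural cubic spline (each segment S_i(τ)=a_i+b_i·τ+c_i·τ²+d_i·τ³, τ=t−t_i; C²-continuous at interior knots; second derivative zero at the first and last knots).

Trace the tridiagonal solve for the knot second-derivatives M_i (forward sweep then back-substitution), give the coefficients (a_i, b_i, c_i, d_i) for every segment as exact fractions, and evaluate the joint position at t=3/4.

Δ: Δ0=10/3, Δ1=-4, Δ2=5/2
row 1: diag=10, rhs=-44; c'=1/5, d'=-22/5
row 2: denom=8−2·1/5=38/5; d'=(39−2·-22/5)/(38/5)=239/38
back: M2=239/38
back: M1=-22/5−1/5·239/38=-215/38
M: M0=0, M1=-215/38, M2=239/38, M3=0
seg 0: a=-5, c=M0/2=0, d=(M1−M0)/(6·3)=-215/684, b=Δ0−h0·(2M0+M1)/6=1405/228
seg 1: a=5, c=M1/2=-215/76, d=(M2−M1)/(6·2)=227/228, b=Δ1−h1·(2M1+M2)/6=-265/114
seg 2: a=-3, c=M2/2=239/76, d=(M3−M2)/(6·2)=-239/456, b=Δ2−h2·(2M2+M3)/6=-193/114
t_q=3/4 → seg 0, τ=3/4; S=-5+1405/228·τ+0·τ²+-215/684·τ³=-2485/4864

  seg 0: a=-5 b=1405/228 c=0 d=-215/684
  seg 1: a=5 b=-265/114 c=-215/76 d=227/228
  seg 2: a=-3 b=-193/114 c=239/76 d=-239/456
S(3/4) = -2485/4864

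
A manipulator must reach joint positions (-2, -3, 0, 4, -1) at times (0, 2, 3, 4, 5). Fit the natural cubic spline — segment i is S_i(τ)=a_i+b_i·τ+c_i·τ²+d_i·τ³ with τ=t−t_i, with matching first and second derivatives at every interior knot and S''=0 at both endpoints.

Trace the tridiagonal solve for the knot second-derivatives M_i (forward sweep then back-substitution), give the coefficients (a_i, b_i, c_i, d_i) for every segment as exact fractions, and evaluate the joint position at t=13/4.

Δ: Δ0=-1/2, Δ1=3, Δ2=4, Δ3=-5
row 1: diag=6, rhs=21; c'=1/6, d'=7/2
row 2: denom=4−1·1/6=23/6; d'=(6−1·7/2)/(23/6)=15/23
row 3: denom=4−1·6/23=86/23; d'=(-54−1·15/23)/(86/23)=-1257/86
back: M3=-1257/86
back: M2=15/23−6/23·-1257/86=192/43
back: M1=7/2−1/6·192/43=237/86
M: M0=0, M1=237/86, M2=192/43, M3=-1257/86, M4=0
seg 0: a=-2, c=M0/2=0, d=(M1−M0)/(6·2)=79/344, b=Δ0−h0·(2M0+M1)/6=-61/43
seg 1: a=-3, c=M1/2=237/172, d=(M2−M1)/(6·1)=49/172, b=Δ1−h1·(2M1+M2)/6=115/86
seg 2: a=0, c=M2/2=96/43, d=(M3−M2)/(6·1)=-547/172, b=Δ2−h2·(2M2+M3)/6=851/172
seg 3: a=4, c=M3/2=-1257/172, d=(M4−M3)/(6·1)=419/172, b=Δ3−h3·(2M3+M4)/6=-11/86
t_q=13/4 → seg 2, τ=1/4; S=0+851/172·τ+96/43·τ²+-547/172·τ³=14605/11008

  seg 0: a=-2 b=-61/43 c=0 d=79/344
  seg 1: a=-3 b=115/86 c=237/172 d=49/172
  seg 2: a=0 b=851/172 c=96/43 d=-547/172
  seg 3: a=4 b=-11/86 c=-1257/172 d=419/172
S(13/4) = 14605/11008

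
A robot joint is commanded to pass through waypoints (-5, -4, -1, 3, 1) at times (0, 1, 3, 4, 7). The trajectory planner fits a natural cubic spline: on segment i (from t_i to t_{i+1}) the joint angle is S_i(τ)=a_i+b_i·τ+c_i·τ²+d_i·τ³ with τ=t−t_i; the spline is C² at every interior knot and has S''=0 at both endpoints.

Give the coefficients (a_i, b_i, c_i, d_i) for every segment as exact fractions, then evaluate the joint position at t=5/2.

Δ: Δ0=1, Δ1=3/2, Δ2=4, Δ3=-2/3
row 1: diag=6, rhs=3; c'=1/3, d'=1/2
row 2: denom=6−2·1/3=16/3; d'=(15−2·1/2)/(16/3)=21/8
row 3: denom=8−1·3/16=125/16; d'=(-28−1·21/8)/(125/16)=-98/25
back: M3=-98/25
back: M2=21/8−3/16·-98/25=84/25
back: M1=1/2−1/3·84/25=-31/50
M: M0=0, M1=-31/50, M2=84/25, M3=-98/25, M4=0
seg 0: a=-5, c=M0/2=0, d=(M1−M0)/(6·1)=-31/300, b=Δ0−h0·(2M0+M1)/6=331/300
seg 1: a=-4, c=M1/2=-31/100, d=(M2−M1)/(6·2)=199/600, b=Δ1−h1·(2M1+M2)/6=119/150
seg 2: a=-1, c=M2/2=42/25, d=(M3−M2)/(6·1)=-91/75, b=Δ2−h2·(2M2+M3)/6=53/15
seg 3: a=3, c=M3/2=-49/25, d=(M4−M3)/(6·3)=49/225, b=Δ3−h3·(2M3+M4)/6=244/75
t_q=5/2 → seg 1, τ=3/2; S=-4+119/150·τ+-31/100·τ²+199/600·τ³=-3821/1600

  seg 0: a=-5 b=331/300 c=0 d=-31/300
  seg 1: a=-4 b=119/150 c=-31/100 d=199/600
  seg 2: a=-1 b=53/15 c=42/25 d=-91/75
  seg 3: a=3 b=244/75 c=-49/25 d=49/225
S(5/2) = -3821/1600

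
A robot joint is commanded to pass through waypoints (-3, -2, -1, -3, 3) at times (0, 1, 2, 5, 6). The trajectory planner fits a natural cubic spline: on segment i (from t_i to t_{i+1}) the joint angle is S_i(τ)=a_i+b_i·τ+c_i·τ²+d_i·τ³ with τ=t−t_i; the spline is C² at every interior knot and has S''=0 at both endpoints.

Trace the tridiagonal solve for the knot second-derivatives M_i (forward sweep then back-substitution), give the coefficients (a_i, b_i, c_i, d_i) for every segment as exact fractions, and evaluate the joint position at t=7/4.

  seg 0: a=-3 b=134/159 c=0 d=25/159
  seg 1: a=-2 b=209/159 c=25/53 d=-125/159
  seg 2: a=-1 b=-16/159 c=-100/53 d=30/53
  seg 3: a=-3 b=614/159 c=170/53 d=-170/159
S(7/4) = -3665/3392

Δ: Δ0=1, Δ1=1, Δ2=-2/3, Δ3=6
row 1: diag=4, rhs=0; c'=1/4, d'=0
row 2: denom=8−1·1/4=31/4; d'=(-10−1·0)/(31/4)=-40/31
row 3: denom=8−3·12/31=212/31; d'=(40−3·-40/31)/(212/31)=340/53
back: M3=340/53
back: M2=-40/31−12/31·340/53=-200/53
back: M1=0−1/4·-200/53=50/53
M: M0=0, M1=50/53, M2=-200/53, M3=340/53, M4=0
seg 0: a=-3, c=M0/2=0, d=(M1−M0)/(6·1)=25/159, b=Δ0−h0·(2M0+M1)/6=134/159
seg 1: a=-2, c=M1/2=25/53, d=(M2−M1)/(6·1)=-125/159, b=Δ1−h1·(2M1+M2)/6=209/159
seg 2: a=-1, c=M2/2=-100/53, d=(M3−M2)/(6·3)=30/53, b=Δ2−h2·(2M2+M3)/6=-16/159
seg 3: a=-3, c=M3/2=170/53, d=(M4−M3)/(6·1)=-170/159, b=Δ3−h3·(2M3+M4)/6=614/159
t_q=7/4 → seg 1, τ=3/4; S=-2+209/159·τ+25/53·τ²+-125/159·τ³=-3665/3392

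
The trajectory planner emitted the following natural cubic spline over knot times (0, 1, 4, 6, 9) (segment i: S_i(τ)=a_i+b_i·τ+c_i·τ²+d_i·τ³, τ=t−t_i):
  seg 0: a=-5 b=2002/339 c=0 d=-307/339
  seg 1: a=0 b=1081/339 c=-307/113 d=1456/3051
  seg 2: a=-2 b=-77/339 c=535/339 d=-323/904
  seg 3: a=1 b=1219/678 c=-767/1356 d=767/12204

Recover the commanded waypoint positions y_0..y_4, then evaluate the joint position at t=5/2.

y_0=-5 y_1=0 y_2=-2 y_3=1 y_4=3
S(5/2) = 127/452

y_0 = S_0(0) = a_0 = -5
y_1 = S_1(0) = a_1 = 0
y_2 = S_2(0) = a_2 = -2
y_3 = S_3(0) = a_3 = 1
y_4 = S_3(3) = 3
t_q=5/2 is in segment 1 (τ=3/2); S_1(τ)=127/452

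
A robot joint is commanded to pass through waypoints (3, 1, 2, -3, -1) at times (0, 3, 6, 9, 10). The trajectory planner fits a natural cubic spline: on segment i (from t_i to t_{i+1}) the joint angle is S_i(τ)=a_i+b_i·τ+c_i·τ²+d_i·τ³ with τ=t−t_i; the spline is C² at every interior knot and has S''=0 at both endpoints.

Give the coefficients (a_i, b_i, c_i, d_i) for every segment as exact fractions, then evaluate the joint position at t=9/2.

  seg 0: a=3 b=-32/27 c=0 d=14/243
  seg 1: a=1 b=10/27 c=14/27 d=-43/243
  seg 2: a=2 b=-35/27 c=-29/27 d=77/243
  seg 3: a=-3 b=22/27 c=16/9 d=-16/27
S(9/2) = 17/8

Δ: Δ0=-2/3, Δ1=1/3, Δ2=-5/3, Δ3=2
row 1: diag=12, rhs=6; c'=1/4, d'=1/2
row 2: denom=12−3·1/4=45/4; d'=(-12−3·1/2)/(45/4)=-6/5
row 3: denom=8−3·4/15=36/5; d'=(22−3·-6/5)/(36/5)=32/9
back: M3=32/9
back: M2=-6/5−4/15·32/9=-58/27
back: M1=1/2−1/4·-58/27=28/27
M: M0=0, M1=28/27, M2=-58/27, M3=32/9, M4=0
seg 0: a=3, c=M0/2=0, d=(M1−M0)/(6·3)=14/243, b=Δ0−h0·(2M0+M1)/6=-32/27
seg 1: a=1, c=M1/2=14/27, d=(M2−M1)/(6·3)=-43/243, b=Δ1−h1·(2M1+M2)/6=10/27
seg 2: a=2, c=M2/2=-29/27, d=(M3−M2)/(6·3)=77/243, b=Δ2−h2·(2M2+M3)/6=-35/27
seg 3: a=-3, c=M3/2=16/9, d=(M4−M3)/(6·1)=-16/27, b=Δ3−h3·(2M3+M4)/6=22/27
t_q=9/2 → seg 1, τ=3/2; S=1+10/27·τ+14/27·τ²+-43/243·τ³=17/8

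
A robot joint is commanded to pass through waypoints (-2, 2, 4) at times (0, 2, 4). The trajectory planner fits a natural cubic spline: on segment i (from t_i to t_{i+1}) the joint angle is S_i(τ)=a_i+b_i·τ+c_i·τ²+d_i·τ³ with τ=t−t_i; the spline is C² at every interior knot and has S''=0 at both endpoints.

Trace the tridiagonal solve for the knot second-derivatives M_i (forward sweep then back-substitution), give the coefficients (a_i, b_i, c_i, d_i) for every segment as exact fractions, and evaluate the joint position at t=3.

Δ: Δ0=2, Δ1=1
row 1: diag=8, rhs=-6; c'=1/4, d'=-3/4
back: M1=-3/4
M: M0=0, M1=-3/4, M2=0
seg 0: a=-2, c=M0/2=0, d=(M1−M0)/(6·2)=-1/16, b=Δ0−h0·(2M0+M1)/6=9/4
seg 1: a=2, c=M1/2=-3/8, d=(M2−M1)/(6·2)=1/16, b=Δ1−h1·(2M1+M2)/6=3/2
t_q=3 → seg 1, τ=1; S=2+3/2·τ+-3/8·τ²+1/16·τ³=51/16

  seg 0: a=-2 b=9/4 c=0 d=-1/16
  seg 1: a=2 b=3/2 c=-3/8 d=1/16
S(3) = 51/16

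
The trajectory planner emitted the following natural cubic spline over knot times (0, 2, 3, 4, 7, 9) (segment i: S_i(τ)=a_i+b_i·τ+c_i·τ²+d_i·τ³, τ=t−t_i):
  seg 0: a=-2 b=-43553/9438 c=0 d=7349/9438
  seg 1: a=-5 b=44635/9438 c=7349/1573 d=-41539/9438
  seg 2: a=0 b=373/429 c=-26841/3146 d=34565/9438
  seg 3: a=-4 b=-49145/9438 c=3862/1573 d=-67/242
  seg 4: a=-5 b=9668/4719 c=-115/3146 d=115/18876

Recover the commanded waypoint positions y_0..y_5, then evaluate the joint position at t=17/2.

y_0=-2 y_1=-5 y_2=0 y_3=-4 y_4=-5 y_5=-1
S(17/2) = -100097/50336

y_0 = S_0(0) = a_0 = -2
y_1 = S_1(0) = a_1 = -5
y_2 = S_2(0) = a_2 = 0
y_3 = S_3(0) = a_3 = -4
y_4 = S_4(0) = a_4 = -5
y_5 = S_4(2) = -1
t_q=17/2 is in segment 4 (τ=3/2); S_4(τ)=-100097/50336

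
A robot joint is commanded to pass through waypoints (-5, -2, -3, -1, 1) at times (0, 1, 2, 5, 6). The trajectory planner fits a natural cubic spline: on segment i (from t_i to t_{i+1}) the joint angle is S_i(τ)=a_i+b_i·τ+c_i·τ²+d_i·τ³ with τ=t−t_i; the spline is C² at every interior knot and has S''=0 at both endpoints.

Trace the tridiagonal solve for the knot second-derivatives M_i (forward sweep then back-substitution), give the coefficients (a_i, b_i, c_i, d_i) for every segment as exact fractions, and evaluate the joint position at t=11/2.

  seg 0: a=-5 b=649/159 c=0 d=-172/159
  seg 1: a=-2 b=133/159 c=-172/53 d=224/159
  seg 2: a=-3 b=-227/159 c=52/53 d=-5/53
  seg 3: a=-1 b=304/159 c=7/53 d=-7/159
S(11/2) = -7/424

Δ: Δ0=3, Δ1=-1, Δ2=2/3, Δ3=2
row 1: diag=4, rhs=-24; c'=1/4, d'=-6
row 2: denom=8−1·1/4=31/4; d'=(10−1·-6)/(31/4)=64/31
row 3: denom=8−3·12/31=212/31; d'=(8−3·64/31)/(212/31)=14/53
back: M3=14/53
back: M2=64/31−12/31·14/53=104/53
back: M1=-6−1/4·104/53=-344/53
M: M0=0, M1=-344/53, M2=104/53, M3=14/53, M4=0
seg 0: a=-5, c=M0/2=0, d=(M1−M0)/(6·1)=-172/159, b=Δ0−h0·(2M0+M1)/6=649/159
seg 1: a=-2, c=M1/2=-172/53, d=(M2−M1)/(6·1)=224/159, b=Δ1−h1·(2M1+M2)/6=133/159
seg 2: a=-3, c=M2/2=52/53, d=(M3−M2)/(6·3)=-5/53, b=Δ2−h2·(2M2+M3)/6=-227/159
seg 3: a=-1, c=M3/2=7/53, d=(M4−M3)/(6·1)=-7/159, b=Δ3−h3·(2M3+M4)/6=304/159
t_q=11/2 → seg 3, τ=1/2; S=-1+304/159·τ+7/53·τ²+-7/159·τ³=-7/424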